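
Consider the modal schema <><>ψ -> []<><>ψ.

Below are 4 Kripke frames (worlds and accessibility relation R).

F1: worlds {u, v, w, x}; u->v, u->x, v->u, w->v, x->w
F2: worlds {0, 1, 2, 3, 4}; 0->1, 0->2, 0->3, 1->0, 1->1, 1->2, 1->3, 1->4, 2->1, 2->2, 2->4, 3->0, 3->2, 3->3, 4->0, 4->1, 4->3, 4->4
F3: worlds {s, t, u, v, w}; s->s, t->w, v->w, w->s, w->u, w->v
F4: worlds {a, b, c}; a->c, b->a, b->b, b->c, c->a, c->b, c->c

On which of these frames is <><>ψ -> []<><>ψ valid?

F2, F4

The schema corresponds to a generalized confluence (Geach) condition: forall x forall y forall z ((x R^2 y & xRz) -> exists w (y = w & z R^2 w)).
F1: fails — uR²u, uRv but no t with u=t and vR²t.
F2: holds.
F3: fails — tR²u, tRw but no w* with u=w* and wR²w*.
F4: holds.
Valid on: F2, F4.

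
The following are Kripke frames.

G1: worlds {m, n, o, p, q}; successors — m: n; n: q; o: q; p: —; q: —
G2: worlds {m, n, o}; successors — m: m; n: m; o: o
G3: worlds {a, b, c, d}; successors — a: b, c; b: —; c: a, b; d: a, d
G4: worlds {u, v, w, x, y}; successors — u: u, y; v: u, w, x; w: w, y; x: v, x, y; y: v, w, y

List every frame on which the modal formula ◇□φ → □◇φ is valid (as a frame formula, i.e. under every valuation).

G2, G4

This is the axiom for convergence; its first-order frame correspondent is ∀x ∀y ∀z (Rxy ∧ Rxz → ∃w (Ryw ∧ Rzw)).
G1: fails — Rnq and Rnq but q and q have no common successor.
G2: holds.
G3: fails — Rab and Rab but b and b have no common successor.
G4: holds.
Valid on: G2, G4.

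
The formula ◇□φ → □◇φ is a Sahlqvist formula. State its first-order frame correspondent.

convergence

Suppose ◇□φ→□◇φ is valid. Take Rxy, Rxz and set V(φ)={w : Ryw}. Then □φ at y so ◇□φ at x, so □◇φ at x, so ◇φ at z, giving w with Rzw and Ryw.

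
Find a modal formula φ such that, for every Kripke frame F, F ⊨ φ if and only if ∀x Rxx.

□ψ → ψ

The condition is reflexivity. The T schema □ψ → ψ defines it.
Suppose □ψ→ψ is valid. At any x set V(ψ)={w : Rxw}. Then □ψ holds at x, so ψ holds at x, i.e. Rxx.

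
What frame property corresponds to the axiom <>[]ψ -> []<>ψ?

Suppose ◇□ψ→□◇ψ is valid. Take Rxy, Rxz and set V(ψ)={w : Ryw}. Then □ψ at y so ◇□ψ at x, so □◇ψ at x, so ◇ψ at z, giving w with Rzw and Ryw.
Conversely, on a frame with convergence the schema holds at every world under every valuation.
Frame condition: forall x forall y forall z (Rxy & Rxz -> exists w (Ryw & Rzw)).

convergence: forall x forall y forall z (Rxy & Rxz -> exists w (Ryw & Rzw))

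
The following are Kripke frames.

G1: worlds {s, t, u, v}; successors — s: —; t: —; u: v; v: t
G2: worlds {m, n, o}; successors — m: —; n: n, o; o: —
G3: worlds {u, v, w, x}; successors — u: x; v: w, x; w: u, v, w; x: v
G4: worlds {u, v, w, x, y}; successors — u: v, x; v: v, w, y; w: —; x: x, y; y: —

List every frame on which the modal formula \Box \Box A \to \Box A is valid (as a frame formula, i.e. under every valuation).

Frame correspondent (Sahlqvist): \forall x \forall y (Rxy \to \exists z (Rxz \wedge Rzy)) — i.e. density.
G1: fails — Ruv but no z with Ruz and Rzv.
G2: holds.
G3: fails — Rvx but no z with Rvz and Rzx.
G4: holds.
Valid on: G2, G4.

G2, G4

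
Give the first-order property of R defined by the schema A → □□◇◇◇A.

∀x ∀z (xR²z → ∃w (x = w ∧ zR³w))

This is a Sahlqvist (Geach-type) schema ◇^0□^0A → □^2◇^3A.
Minimal-valuation argument: fix x; take any y with xR^0y and any z with xR^2z. Set V(A) to the set of worlds R-reachable from y in exactly 0 steps. Then □^0A holds at y, so the antecedent holds at x; validity forces ◇^3A at z, giving a w with zR^3w and yR^0w.
First-order correspondent: ∀x ∀z (xR²z → ∃w (x = w ∧ zR³w)).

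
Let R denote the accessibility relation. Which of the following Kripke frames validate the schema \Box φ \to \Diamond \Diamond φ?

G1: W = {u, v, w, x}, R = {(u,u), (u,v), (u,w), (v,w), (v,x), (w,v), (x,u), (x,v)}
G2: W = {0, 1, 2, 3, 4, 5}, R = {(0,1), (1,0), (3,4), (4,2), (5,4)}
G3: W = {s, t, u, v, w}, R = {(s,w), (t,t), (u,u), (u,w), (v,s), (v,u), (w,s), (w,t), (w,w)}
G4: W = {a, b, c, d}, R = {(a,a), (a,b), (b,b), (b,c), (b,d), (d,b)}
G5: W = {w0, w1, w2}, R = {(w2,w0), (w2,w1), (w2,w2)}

G3

The schema corresponds to a generalized confluence (Geach) condition: \forall x \exists w (xRw \wedge x R^2 w).
G1: fails — at v but no t with vRt and vR²t.
G2: fails — at 0 but no w with 0Rw and 0R²w.
G3: holds.
G4: fails — at c but no w with cRw and cR²w.
G5: fails — at w0 but no w with w0Rw and w0R²w.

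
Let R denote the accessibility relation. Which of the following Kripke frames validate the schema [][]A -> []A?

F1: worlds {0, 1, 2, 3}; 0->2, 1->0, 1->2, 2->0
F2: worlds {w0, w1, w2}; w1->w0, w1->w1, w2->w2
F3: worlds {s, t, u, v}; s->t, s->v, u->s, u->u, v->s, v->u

F2

The schema corresponds to density: forall x forall y (Rxy -> exists z (Rxz & Rzy)).
F1: fails — R20 but no z with R2z and Rz0.
F2: ✓.
F3: fails — Rsv but no z with Rsz and Rzv.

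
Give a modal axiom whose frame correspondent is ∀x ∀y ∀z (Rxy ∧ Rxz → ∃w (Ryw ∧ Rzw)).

◇□s → □◇s

The condition is convergence. The .2 schema ◇□s → □◇s defines it.
Suppose ◇□s→□◇s is valid. Take Rxy, Rxz and set V(s)={w : Ryw}. Then □s at y so ◇□s at x, so □◇s at x, so ◇s at z, giving w with Rzw and Ryw.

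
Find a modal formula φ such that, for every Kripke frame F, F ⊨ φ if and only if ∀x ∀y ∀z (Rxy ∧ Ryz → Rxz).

□s → □□s

The condition is transitivity. The 4 schema □s → □□s defines it.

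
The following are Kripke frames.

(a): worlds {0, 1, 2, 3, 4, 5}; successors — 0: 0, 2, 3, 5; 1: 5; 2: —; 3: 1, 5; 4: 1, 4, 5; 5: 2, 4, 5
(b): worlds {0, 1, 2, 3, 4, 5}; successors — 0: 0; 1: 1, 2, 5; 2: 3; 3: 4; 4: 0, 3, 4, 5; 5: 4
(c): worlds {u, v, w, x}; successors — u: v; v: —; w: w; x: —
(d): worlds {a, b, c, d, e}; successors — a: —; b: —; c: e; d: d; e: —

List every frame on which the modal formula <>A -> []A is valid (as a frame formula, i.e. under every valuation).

This is the axiom for partial functionality; its first-order frame correspondent is forall x forall y forall z (Rxy & Rxz -> y = z).
(a): fails — 0 sees both 0 and 2.
(b): fails — 1 sees both 1 and 2.
(c): condition met.
(d): condition met.
Valid on: (c), (d).

(c), (d)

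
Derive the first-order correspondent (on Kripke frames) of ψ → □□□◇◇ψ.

∀x ∀z (xR³z → ∃w (x = w ∧ zR²w))

This is a Sahlqvist (Geach-type) schema ◇^0□^0ψ → □^3◇^2ψ.
Minimal-valuation argument: fix x; take any y with xR^0y and any z with xR^3z. Set V(ψ) to the set of worlds R-reachable from y in exactly 0 steps. Then □^0ψ holds at y, so the antecedent holds at x; validity forces ◇^2ψ at z, giving a w with zR^2w and yR^0w.
First-order correspondent: ∀x ∀z (xR³z → ∃w (x = w ∧ zR²w)).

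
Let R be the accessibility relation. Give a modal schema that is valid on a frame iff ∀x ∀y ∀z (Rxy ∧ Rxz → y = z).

A defining formula is ◇ψ → □ψ (the CD axiom).
Suppose ◇ψ→□ψ is valid. Take Rxy, Rxz and set V(ψ)={y}. Then ◇ψ at x, so □ψ at x, so ψ at z, i.e. z=y.

◇ψ → □ψ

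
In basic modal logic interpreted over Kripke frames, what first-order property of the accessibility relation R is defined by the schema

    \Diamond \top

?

◇⊤ holds at w iff w has a successor, so frame-validity of ◇⊤ is exactly seriality. Equivalently via □r → ◇r:
Suppose □r→◇r is valid. At any x set V(r)=W. Then □r at x, so ◇r at x, so x has a successor.

Seriality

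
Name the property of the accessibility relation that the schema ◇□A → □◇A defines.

Suppose ◇□A→□◇A is valid. Take Rxy, Rxz and set V(A)={w : Ryw}. Then □A at y so ◇□A at x, so □◇A at x, so ◇A at z, giving w with Rzw and Ryw.

convergence: ∀x ∀y ∀z (Rxy ∧ Rxz → ∃w (Ryw ∧ Rzw))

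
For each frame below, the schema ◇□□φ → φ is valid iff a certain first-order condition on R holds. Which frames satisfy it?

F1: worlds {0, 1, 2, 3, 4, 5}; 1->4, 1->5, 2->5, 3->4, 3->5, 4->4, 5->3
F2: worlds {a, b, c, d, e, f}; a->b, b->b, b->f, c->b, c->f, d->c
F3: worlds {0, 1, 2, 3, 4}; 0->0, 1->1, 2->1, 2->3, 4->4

The schema corresponds to a generalized confluence (Geach) condition: ∀x ∀y (xRy → ∃w (yR²w ∧ x = w)).
F1: fails — 1R4 but no w with 4R²w and 1=w.
F2: fails — aRb but no w with bR²w and a=w.
F3: fails — 2R1 but no w with 1R²w and 2=w.
Valid on no frame.

none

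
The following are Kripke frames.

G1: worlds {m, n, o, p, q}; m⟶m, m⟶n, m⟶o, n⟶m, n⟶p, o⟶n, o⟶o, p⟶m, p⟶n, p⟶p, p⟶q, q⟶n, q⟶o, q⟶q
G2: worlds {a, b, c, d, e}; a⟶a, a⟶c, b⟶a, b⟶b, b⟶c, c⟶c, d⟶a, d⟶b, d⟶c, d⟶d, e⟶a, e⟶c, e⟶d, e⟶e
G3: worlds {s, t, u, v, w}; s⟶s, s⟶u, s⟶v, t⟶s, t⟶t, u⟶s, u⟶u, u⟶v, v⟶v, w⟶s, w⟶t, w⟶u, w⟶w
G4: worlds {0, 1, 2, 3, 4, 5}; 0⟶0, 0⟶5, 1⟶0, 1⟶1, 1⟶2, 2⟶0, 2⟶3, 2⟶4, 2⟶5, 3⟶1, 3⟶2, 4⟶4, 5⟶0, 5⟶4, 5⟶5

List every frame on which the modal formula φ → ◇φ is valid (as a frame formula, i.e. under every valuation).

The schema corresponds to reflexivity: ∀x Rxx.
G1: fails — world n does not see itself.
G2: ✓.
G3: ✓.
G4: fails — world 2 does not see itself.
Valid on: G2, G3.

G2, G3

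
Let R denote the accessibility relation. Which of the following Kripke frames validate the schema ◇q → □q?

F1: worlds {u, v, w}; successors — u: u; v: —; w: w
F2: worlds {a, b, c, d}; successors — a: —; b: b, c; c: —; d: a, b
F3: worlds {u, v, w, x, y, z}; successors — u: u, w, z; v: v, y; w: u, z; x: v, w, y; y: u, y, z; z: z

F1

The schema corresponds to partial functionality: ∀x ∀y ∀z (Rxy ∧ Rxz → y = z).
F1: condition met.
F2: fails — b sees both b and c.
F3: fails — u sees both u and w.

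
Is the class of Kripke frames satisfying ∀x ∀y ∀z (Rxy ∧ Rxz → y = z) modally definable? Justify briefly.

The condition is partial functionality. A defining modal formula is ◇r → □r.

Yes, by ◇r → □r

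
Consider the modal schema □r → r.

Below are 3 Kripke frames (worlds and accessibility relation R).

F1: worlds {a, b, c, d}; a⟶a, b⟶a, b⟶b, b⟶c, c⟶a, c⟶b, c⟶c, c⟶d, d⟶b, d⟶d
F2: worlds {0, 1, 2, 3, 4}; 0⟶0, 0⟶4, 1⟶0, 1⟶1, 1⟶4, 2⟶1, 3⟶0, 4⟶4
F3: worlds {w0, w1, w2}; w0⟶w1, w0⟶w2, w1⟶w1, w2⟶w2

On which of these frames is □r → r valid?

F1

The schema corresponds to reflexivity: ∀x Rxx.
F1: condition met.
F2: fails — world 2 does not see itself.
F3: fails — world w0 does not see itself.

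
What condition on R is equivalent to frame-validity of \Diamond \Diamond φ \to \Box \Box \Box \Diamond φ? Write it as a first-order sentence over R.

This is a Sahlqvist (Geach-type) schema ◇^2□^0φ → □^3◇^1φ.
Minimal-valuation argument: fix x; take any y with xR^2y and any z with xR^3z. Set V(φ) to the set of worlds R-reachable from y in exactly 0 steps. Then □^0φ holds at y, so the antecedent holds at x; validity forces ◇^1φ at z, giving a w with zR^1w and yR^0w.
First-order correspondent: \forall x \forall y \forall z ((x R^2 y \wedge x R^3 z) \to \exists w (y = w \wedge zRw)).

\forall x \forall y \forall z ((x R^2 y \wedge x R^3 z) \to \exists w (y = w \wedge zRw))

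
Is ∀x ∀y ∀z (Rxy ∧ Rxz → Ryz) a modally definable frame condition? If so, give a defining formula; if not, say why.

Yes: it is the Euclidean property, defined by the 5 schema ◇r → □◇r.

Yes — defined by ◇r → □◇r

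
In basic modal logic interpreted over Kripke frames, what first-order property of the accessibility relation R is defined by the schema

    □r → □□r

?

transitivity

Suppose □r→□□r is valid. Take Rxy, Ryz and set V(r)={w : Rxw}. Then □r at x, so □□r at x, so □r at y, so r at z, i.e. Rxz.
Conversely, any frame satisfying ∀x ∀y ∀z (Rxy ∧ Ryz → Rxz) validates the schema.
So the correspondent is transitivity.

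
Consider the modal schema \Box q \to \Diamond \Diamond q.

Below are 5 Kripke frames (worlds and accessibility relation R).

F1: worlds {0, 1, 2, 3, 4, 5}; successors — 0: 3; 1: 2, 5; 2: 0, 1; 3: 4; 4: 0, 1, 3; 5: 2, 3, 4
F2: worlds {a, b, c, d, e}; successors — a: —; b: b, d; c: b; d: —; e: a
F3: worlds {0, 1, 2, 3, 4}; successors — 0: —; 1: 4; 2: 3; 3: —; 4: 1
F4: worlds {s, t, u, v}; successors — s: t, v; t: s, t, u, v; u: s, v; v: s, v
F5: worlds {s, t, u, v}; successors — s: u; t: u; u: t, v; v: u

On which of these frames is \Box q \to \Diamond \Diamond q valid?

Frame correspondent (Sahlqvist): \forall x \exists w (xRw \wedge x R^2 w) — i.e. a generalized confluence (Geach) condition.
F1: fails — at 0 but no w with 0Rw and 0R²w.
F2: fails — at a but no w with aRw and aR²w.
F3: fails — at 0 but no w with 0Rw and 0R²w.
F4: ✓.
F5: fails — at s but no w with sRw and sR²w.
Valid on: F4.

F4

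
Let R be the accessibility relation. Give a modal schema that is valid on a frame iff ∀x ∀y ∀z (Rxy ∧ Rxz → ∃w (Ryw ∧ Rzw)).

This is convergence; the standard corresponding axiom is .2: ◇□q → □◇q.
Suppose ◇□q→□◇q is valid. Take Rxy, Rxz and set V(q)={w : Ryw}. Then □q at y so ◇□q at x, so □◇q at x, so ◇q at z, giving w with Rzw and Ryw.

◇□q → □◇q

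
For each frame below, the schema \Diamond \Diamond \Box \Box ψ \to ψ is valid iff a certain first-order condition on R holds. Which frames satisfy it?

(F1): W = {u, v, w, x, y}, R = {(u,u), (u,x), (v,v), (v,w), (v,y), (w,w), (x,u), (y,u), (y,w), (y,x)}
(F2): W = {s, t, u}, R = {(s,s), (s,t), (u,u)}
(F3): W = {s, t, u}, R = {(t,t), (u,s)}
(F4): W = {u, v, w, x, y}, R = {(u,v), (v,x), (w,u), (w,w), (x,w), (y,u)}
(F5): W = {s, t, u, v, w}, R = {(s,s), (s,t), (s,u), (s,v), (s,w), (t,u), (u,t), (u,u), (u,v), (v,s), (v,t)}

(F3)

This is the axiom for a generalized confluence (Geach) condition; its first-order frame correspondent is \forall x \forall y (x R^2 y \to \exists w (y R^2 w \wedge x = w)).
(F1): fails — vR²u but no t with uR²t and v=t.
(F2): fails — sR²t but no w with tR²w and s=w.
(F3): condition met.
(F4): fails — wR²u but no t with uR²t and w=t.
(F5): fails — sR²t but no w* with tR²w* and s=w*.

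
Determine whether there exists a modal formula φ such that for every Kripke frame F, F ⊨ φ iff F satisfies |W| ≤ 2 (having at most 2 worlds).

If a class were modally definable it would be closed under disjoint unions (Goldblatt–Thomason).
Any modal formula valid on each of 3 disjoint one-world frames is valid on their disjoint union (validity is preserved under disjoint unions). Each one-world frame has |W|=1≤2, but the union has |W|=3.
Hence having at most 2 worlds is not modally definable.

Not modally definable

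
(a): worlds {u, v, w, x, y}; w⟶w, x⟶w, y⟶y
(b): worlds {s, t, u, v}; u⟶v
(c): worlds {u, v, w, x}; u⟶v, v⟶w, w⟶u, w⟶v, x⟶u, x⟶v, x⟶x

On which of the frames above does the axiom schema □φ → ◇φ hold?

(c)

This is the axiom for seriality; its first-order frame correspondent is ∀x ∃y Rxy.
(a): fails — world u has no successor.
(b): fails — world s has no successor.
(c): satisfies the condition.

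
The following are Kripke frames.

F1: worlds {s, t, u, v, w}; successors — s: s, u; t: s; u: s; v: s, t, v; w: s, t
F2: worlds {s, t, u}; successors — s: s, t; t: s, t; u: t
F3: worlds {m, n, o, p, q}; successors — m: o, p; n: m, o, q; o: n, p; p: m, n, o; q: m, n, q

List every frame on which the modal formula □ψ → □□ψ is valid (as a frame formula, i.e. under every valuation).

none

Frame correspondent (Sahlqvist): ∀x ∀y ∀z (Rxy ∧ Ryz → Rxz) — i.e. transitivity.
F1: fails — Rus and Rsu but not Ruu.
F2: fails — Rut and Rts but not Rus.
F3: fails — Ron and Rno but not Roo.
Valid on no frame.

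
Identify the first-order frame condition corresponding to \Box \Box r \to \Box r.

Suppose □□r→□r is valid. Take Rxy and set V(r)={w : xR²w}. Then □□r at x, so □r at x, so r at y, i.e. ∃z(Rxz∧Rzy).
Conversely, on a frame with density the schema holds at every world under every valuation.
Frame condition: \forall x \forall y (Rxy \to \exists z (Rxz \wedge Rzy)).

density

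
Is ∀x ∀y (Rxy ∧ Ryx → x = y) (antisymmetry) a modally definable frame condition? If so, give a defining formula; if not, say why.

No — not modally definable

If a class were modally definable it would be closed under surjective bounded morphisms (Goldblatt–Thomason).
The 4-cycle (worlds 0,1,2,3 with 0→1→2→3→0) is antisymmetric. Sending even-indexed worlds to s and odd-indexed worlds to t is a surjective bounded morphism onto the two-world frame with s↔t, which is not antisymmetric.
Hence antisymmetry is not modally definable.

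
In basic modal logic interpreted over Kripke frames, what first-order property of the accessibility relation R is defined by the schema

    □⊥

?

Emptiness of R

This is the Ver axiom.
Its frame correspondent is emptiness of R — ∀x ∀y ¬Rxy.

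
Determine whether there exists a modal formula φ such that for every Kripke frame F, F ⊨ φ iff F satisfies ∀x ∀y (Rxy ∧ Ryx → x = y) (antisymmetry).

Not modally definable

Modal frame validity is preserved under surjective bounded morphisms.
The 4-cycle (worlds w0,w1,w2,w3 with w0→w1→w2→w3→w0) is antisymmetric. Sending even-indexed worlds to • and odd-indexed worlds to ∘ is a surjective bounded morphism onto the two-world frame with •↔∘, which is not antisymmetric.
So no modal formula (or set of formulas) defines exactly the antisymmetric frames.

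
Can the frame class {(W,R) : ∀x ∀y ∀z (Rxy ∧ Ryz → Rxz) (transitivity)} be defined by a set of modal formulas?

The condition is transitivity. A defining modal formula is □p → □□p.
Suppose □p→□□p is valid. Take Rxy, Ryz and set V(p)={w : Rxw}. Then □p at x, so □□p at x, so □p at y, so p at z, i.e. Rxz.

Definable; □p → □□p defines it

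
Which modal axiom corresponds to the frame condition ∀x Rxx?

□q → q

The condition is reflexivity. The T schema □q → q defines it.
Suppose □q→q is valid. At any x set V(q)={w : Rxw}. Then □q holds at x, so q holds at x, i.e. Rxx.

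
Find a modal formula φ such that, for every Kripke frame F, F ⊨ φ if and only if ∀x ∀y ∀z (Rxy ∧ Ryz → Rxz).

The condition is transitivity. The 4 schema □r → □□r defines it.
Suppose □r→□□r is valid. Take Rxy, Ryz and set V(r)={w : Rxw}. Then □r at x, so □□r at x, so □r at y, so r at z, i.e. Rxz.

□r → □□r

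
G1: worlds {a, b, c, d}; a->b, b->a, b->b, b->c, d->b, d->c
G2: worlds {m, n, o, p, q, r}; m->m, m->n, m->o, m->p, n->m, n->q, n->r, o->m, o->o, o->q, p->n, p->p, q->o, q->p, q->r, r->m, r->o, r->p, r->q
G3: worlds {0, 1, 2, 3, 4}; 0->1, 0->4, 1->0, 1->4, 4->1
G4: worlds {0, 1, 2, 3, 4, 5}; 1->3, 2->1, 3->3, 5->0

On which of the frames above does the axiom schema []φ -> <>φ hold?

G2

This is the axiom for seriality; its first-order frame correspondent is forall x exists y Rxy.
G1: fails — world c has no successor.
G2: holds.
G3: fails — world 2 has no successor.
G4: fails — world 0 has no successor.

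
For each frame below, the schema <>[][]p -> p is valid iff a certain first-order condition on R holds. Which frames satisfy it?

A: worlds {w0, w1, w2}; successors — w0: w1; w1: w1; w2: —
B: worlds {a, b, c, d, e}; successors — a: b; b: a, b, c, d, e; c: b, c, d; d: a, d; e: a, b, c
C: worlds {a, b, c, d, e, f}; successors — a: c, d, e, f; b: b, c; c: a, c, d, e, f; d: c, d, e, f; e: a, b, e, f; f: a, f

Frame correspondent (Sahlqvist): forall x forall y (xRy -> exists w (y R^2 w & x = w)) — i.e. a generalized confluence (Geach) condition.
A: fails — w0Rw1 but no w with w1R²w and w0=w.
B: fails — cRd but no w with dR²w and c=w.
C: ✓.

C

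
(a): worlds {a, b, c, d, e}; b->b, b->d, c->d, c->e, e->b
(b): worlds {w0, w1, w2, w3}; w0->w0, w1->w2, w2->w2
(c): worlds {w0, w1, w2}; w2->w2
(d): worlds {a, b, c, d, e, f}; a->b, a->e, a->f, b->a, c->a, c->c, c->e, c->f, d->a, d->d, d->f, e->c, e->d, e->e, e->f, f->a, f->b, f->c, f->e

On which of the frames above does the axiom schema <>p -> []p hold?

(b), (c)

Frame correspondent (Sahlqvist): forall x forall y forall z (Rxy & Rxz -> y = z) — i.e. partial functionality.
(a): fails — b sees both b and d.
(b): satisfies the condition.
(c): satisfies the condition.
(d): fails — a sees both b and e.
Valid on: (b), (c).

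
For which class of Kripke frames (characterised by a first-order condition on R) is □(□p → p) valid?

Shift-reflexivity

Suppose □(□p→p) is valid. Take Rxy and set V(p)={w : Ryw}. Then at y, □p holds; since □(□p→p) at x, □p→p at y, so p at y, i.e. Ryy.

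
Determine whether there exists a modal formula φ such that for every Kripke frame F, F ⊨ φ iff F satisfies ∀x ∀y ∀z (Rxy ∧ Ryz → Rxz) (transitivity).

Yes: it is transitivity, defined by the 4 schema □p → □□p.
Suppose □p→□□p is valid. Take Rxy, Ryz and set V(p)={w : Rxw}. Then □p at x, so □□p at x, so □p at y, so p at z, i.e. Rxz.

Yes — defined by □p → □□p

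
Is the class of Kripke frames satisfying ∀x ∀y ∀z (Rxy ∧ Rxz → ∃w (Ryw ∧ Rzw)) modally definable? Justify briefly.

This is a Sahlqvist condition; the .2 axiom ◇□r → □◇r defines it.
Suppose ◇□r→□◇r is valid. Take Rxy, Rxz and set V(r)={w : Ryw}. Then □r at y so ◇□r at x, so □◇r at x, so ◇r at z, giving w with Rzw and Ryw.

Definable; ◇□r → □◇r defines it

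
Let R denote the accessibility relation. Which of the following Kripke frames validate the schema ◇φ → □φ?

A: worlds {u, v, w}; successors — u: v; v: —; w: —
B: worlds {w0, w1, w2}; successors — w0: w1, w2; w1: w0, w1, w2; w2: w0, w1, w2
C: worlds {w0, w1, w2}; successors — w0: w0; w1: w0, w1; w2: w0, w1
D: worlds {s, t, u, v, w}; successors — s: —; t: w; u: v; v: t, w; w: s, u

A

The schema corresponds to partial functionality: ∀x ∀y ∀z (Rxy ∧ Rxz → y = z).
A: condition met.
B: fails — w0 sees both w1 and w2.
C: fails — w1 sees both w0 and w1.
D: fails — v sees both t and w.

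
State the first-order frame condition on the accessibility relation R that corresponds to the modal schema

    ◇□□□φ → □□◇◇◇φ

This is a Sahlqvist (Geach-type) schema ◇^1□^3φ → □^2◇^3φ.
Minimal-valuation argument: fix x; take any y with xR^1y and any z with xR^2z. Set V(φ) to the set of worlds R-reachable from y in exactly 3 steps. Then □^3φ holds at y, so the antecedent holds at x; validity forces ◇^3φ at z, giving a w with zR^3w and yR^3w.
First-order correspondent: ∀x ∀y ∀z ((xRy ∧ xR²z) → ∃w (yR³w ∧ zR³w)).

∀x ∀y ∀z ((xRy ∧ xR²z) → ∃w (yR³w ∧ zR³w))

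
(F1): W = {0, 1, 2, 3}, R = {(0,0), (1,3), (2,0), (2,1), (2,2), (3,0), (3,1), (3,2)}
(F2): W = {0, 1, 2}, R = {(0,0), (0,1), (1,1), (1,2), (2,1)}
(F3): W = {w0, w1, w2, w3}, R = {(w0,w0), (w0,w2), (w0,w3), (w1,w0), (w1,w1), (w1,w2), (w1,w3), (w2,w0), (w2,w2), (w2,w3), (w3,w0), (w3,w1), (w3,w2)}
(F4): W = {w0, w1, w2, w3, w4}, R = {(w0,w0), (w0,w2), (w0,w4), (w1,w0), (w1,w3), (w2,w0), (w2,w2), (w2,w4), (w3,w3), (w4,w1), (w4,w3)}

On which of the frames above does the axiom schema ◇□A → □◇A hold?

(F2), (F3)

The schema corresponds to convergence: ∀x ∀y ∀z (Rxy ∧ Rxz → ∃w (Ryw ∧ Rzw)).
(F1): fails — R20 and R21 but 0 and 1 have no common successor.
(F2): ✓.
(F3): ✓.
(F4): fails — Rw0w4 and Rw0w2 but w4 and w2 have no common successor.
Valid on: (F2), (F3).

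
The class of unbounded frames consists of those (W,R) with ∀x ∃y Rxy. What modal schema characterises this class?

□ψ → ◇ψ

This is seriality; the standard corresponding axiom is D: □ψ → ◇ψ.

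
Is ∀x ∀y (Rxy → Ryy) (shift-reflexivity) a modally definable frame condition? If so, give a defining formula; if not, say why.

This is a Sahlqvist condition; the T□ axiom □(□r → r) defines it.

Yes — defined by □(□r → r)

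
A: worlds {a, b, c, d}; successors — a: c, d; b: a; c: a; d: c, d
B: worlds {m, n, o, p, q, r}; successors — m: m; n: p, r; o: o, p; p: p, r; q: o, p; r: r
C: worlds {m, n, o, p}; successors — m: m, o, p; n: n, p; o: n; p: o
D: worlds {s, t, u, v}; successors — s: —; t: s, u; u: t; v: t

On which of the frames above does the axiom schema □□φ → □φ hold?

This is the axiom for density; its first-order frame correspondent is ∀x ∀y (Rxy → ∃z (Rxz ∧ Rzy)).
A: fails — Rba but no z with Rbz and Rza.
B: condition met.
C: fails — Rpo but no z with Rpz and Rzo.
D: fails — Rtu but no z with Rtz and Rzu.

B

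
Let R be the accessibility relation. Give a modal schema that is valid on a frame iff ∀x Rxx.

The condition is reflexivity. The T schema □r → r defines it.

□r → r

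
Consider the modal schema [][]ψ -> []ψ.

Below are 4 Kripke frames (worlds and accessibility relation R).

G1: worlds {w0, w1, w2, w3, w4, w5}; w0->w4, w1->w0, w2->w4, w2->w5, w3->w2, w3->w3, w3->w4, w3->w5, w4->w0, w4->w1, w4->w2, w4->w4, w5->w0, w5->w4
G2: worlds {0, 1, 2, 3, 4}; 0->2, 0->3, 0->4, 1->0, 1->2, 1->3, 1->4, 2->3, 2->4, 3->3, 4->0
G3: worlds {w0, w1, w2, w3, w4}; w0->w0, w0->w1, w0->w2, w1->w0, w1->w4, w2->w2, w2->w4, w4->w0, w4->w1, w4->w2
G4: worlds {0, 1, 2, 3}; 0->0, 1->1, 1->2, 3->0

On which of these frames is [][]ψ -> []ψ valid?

Frame correspondent (Sahlqvist): forall x forall y (Rxy -> exists z (Rxz & Rzy)) — i.e. density.
G1: fails — Rw1w0 but no z with Rw1z and Rzw0.
G2: fails — R02 but no z with R0z and Rz2.
G3: fails — Rw1w4 but no z with Rw1z and Rzw4.
G4: condition met.
Valid on: G4.

G4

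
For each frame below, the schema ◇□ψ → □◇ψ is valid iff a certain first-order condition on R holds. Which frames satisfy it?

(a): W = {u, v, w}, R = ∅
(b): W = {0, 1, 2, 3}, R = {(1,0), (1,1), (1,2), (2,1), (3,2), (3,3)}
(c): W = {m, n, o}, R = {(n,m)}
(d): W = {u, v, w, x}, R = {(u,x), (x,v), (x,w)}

Frame correspondent (Sahlqvist): ∀x ∀y ∀z (Rxy ∧ Rxz → ∃w (Ryw ∧ Rzw)) — i.e. convergence.
(a): holds.
(b): fails — R10 and R10 but 0 and 0 have no common successor.
(c): fails — Rnm and Rnm but m and m have no common successor.
(d): fails — Rxw and Rxw but w and w have no common successor.
Valid on: (a).

(a)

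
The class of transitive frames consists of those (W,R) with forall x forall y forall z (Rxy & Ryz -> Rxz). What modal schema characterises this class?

The condition is transitivity. The 4 schema □q → □□q defines it.
Suppose □q→□□q is valid. Take Rxy, Ryz and set V(q)={w : Rxw}. Then □q at x, so □□q at x, so □q at y, so q at z, i.e. Rxz.

□q → □□q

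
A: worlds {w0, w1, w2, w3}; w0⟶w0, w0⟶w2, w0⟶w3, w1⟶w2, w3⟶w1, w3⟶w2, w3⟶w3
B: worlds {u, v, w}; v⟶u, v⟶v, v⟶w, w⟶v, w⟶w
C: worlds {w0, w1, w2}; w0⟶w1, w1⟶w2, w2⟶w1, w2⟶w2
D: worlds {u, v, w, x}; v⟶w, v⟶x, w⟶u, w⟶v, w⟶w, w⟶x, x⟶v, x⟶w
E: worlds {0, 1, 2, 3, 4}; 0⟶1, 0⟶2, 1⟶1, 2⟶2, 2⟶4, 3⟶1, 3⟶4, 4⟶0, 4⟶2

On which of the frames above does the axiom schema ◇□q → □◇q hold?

The schema corresponds to convergence: ∀x ∀y ∀z (Rxy ∧ Rxz → ∃w (Ryw ∧ Rzw)).
A: fails — Rw0w2 and Rw0w2 but w2 and w2 have no common successor.
B: fails — Rvv and Rvu but v and u have no common successor.
C: satisfies the condition.
D: fails — Rww and Rwu but w and u have no common successor.
E: fails — R02 and R01 but 2 and 1 have no common successor.
Valid on: C.

C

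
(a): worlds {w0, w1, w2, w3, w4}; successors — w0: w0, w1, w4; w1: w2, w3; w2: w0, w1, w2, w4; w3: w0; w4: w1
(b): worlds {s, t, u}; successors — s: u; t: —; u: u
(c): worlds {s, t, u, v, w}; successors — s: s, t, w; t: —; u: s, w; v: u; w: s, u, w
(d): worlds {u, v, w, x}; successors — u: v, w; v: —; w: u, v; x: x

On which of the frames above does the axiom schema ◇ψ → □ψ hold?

(b)

The schema corresponds to partial functionality: ∀x ∀y ∀z (Rxy ∧ Rxz → y = z).
(a): fails — w0 sees both w0 and w1.
(b): satisfies the condition.
(c): fails — s sees both s and t.
(d): fails — u sees both v and w.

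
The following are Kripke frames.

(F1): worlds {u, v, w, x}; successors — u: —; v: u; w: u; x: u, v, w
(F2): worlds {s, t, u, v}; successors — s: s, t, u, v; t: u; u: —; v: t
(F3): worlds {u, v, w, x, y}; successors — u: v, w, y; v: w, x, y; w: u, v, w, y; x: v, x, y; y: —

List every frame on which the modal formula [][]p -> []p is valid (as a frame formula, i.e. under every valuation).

(F3)

This is the axiom for density; its first-order frame correspondent is forall x forall y (Rxy -> exists z (Rxz & Rzy)).
(F1): fails — Rxw but no z with Rxz and Rzw.
(F2): fails — Rvt but no z with Rvz and Rzt.
(F3): holds.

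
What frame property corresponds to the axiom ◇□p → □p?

This is frame-equivalent to ◇p → □◇p (substitute ¬p for p and contrapose).
Suppose ◇p→□◇p is valid. Take Rxy, Rxz and set V(p)={y}. Then ◇p at x, so □◇p at x, so ◇p at z, so some w with Rzw has p; w=y, i.e. Rzy. By symmetry of the argument, Ryz.

the Euclidean property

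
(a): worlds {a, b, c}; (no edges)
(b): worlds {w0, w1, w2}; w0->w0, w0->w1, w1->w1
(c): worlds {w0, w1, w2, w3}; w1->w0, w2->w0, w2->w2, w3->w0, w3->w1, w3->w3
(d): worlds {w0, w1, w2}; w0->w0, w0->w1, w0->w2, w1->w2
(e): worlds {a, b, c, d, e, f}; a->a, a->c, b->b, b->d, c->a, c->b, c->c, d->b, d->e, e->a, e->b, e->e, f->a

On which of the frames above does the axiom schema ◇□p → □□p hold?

(a)

The schema corresponds to a generalized confluence (Geach) condition: ∀x ∀y ∀z ((xRy ∧ xR²z) → ∃w (yRw ∧ z = w)).
(a): holds.
(b): fails — w0Rw1, w0R²w0 but no w with w1Rw and w0=w.
(c): fails — w2Rw0, w2R²w0 but no w with w0Rw and w0=w.
(d): fails — w0Rw1, w0R²w0 but no w with w1Rw and w0=w.
(e): fails — aRa, aR²b but no w with aRw and b=w.
Valid on: (a).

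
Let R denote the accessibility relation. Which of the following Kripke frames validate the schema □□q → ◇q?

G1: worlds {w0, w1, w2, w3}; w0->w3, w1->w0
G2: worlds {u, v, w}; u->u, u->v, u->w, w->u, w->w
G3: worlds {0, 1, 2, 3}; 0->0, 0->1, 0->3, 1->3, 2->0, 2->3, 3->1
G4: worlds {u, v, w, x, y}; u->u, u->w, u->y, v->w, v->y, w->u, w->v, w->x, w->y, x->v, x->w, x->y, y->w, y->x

The schema corresponds to a generalized confluence (Geach) condition: ∀x ∃w (xR²w ∧ xRw).
G1: fails — at w0 but no w with w0R²w and w0Rw.
G2: fails — at v but no t with vR²t and vRt.
G3: fails — at 1 but no w with 1R²w and 1Rw.
G4: satisfies the condition.

G4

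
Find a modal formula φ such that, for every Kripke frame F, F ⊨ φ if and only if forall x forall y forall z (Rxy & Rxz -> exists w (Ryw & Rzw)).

◇□r → □◇r

This is convergence; the standard corresponding axiom is .2: ◇□r → □◇r.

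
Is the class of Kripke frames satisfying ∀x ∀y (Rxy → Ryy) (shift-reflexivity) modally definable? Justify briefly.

Yes — defined by □(□p → p)

Yes: it is shift-reflexivity, defined by the T□ schema □(□p → p).
Suppose □(□p→p) is valid. Take Rxy and set V(p)={w : Ryw}. Then at y, □p holds; since □(□p→p) at x, □p→p at y, so p at y, i.e. Ryy.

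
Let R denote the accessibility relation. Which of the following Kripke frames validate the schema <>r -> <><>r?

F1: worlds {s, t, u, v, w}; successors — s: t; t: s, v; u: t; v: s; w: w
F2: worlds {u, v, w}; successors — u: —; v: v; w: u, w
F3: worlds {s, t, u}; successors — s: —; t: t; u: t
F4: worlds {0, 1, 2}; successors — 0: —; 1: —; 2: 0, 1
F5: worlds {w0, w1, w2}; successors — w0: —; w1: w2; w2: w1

Frame correspondent (Sahlqvist): forall x forall y (xRy -> exists w (y = w & x R^2 w)) — i.e. a generalized confluence (Geach) condition.
F1: fails — sRt but no w* with t=w* and sR²w*.
F2: condition met.
F3: condition met.
F4: fails — 2R0 but no w with 0=w and 2R²w.
F5: fails — w1Rw2 but no w with w2=w and w1R²w.

F2, F3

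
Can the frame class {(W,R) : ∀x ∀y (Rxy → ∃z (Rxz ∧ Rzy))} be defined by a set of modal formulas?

Yes — defined by □□r → □r

The condition is density. A defining modal formula is □□r → □r.
Suppose □□r→□r is valid. Take Rxy and set V(r)={w : xR²w}. Then □□r at x, so □r at x, so r at y, i.e. ∃z(Rxz∧Rzy).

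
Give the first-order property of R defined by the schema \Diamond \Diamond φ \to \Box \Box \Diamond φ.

This is a Sahlqvist (Geach-type) schema ◇^2□^0φ → □^2◇^1φ.
Minimal-valuation argument: fix x; take any y with xR^2y and any z with xR^2z. Set V(φ) to the set of worlds R-reachable from y in exactly 0 steps. Then □^0φ holds at y, so the antecedent holds at x; validity forces ◇^1φ at z, giving a w with zR^1w and yR^0w.
First-order correspondent: \forall x \forall y \forall z ((x R^2 y \wedge x R^2 z) \to \exists w (y = w \wedge zRw)).

\forall x \forall y \forall z ((x R^2 y \wedge x R^2 z) \to \exists w (y = w \wedge zRw))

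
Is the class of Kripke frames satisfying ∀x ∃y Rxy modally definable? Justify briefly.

Definable; □r → ◇r defines it

This is a Sahlqvist condition; the D axiom □r → ◇r defines it.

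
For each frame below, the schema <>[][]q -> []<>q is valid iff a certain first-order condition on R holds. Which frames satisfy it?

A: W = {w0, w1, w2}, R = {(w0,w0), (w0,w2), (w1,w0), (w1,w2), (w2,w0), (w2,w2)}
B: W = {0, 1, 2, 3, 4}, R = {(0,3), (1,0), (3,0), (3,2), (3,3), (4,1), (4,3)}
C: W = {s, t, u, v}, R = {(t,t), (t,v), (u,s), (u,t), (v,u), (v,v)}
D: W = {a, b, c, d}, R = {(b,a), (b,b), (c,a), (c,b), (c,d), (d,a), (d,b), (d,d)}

A

The schema corresponds to a generalized confluence (Geach) condition: forall x forall y forall z ((xRy & xRz) -> exists w (y R^2 w & zRw)).
A: satisfies the condition.
B: fails — 3R0, 3R2 but no w with 0R²w and 2Rw.
C: fails — uRs, uRs but no w with sR²w and sRw.
D: fails — bRa, bRa but no w with aR²w and aRw.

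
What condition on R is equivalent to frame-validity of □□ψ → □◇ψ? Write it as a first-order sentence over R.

This is a Sahlqvist (Geach-type) schema ◇^0□^2ψ → □^1◇^1ψ.
Minimal-valuation argument: fix x; take any y with xR^0y and any z with xR^1z. Set V(ψ) to the set of worlds R-reachable from y in exactly 2 steps. Then □^2ψ holds at y, so the antecedent holds at x; validity forces ◇^1ψ at z, giving a w with zR^1w and yR^2w.
First-order correspondent: ∀x ∀z (xRz → ∃w (xR²w ∧ zRw)).

∀x ∀z (xRz → ∃w (xR²w ∧ zRw))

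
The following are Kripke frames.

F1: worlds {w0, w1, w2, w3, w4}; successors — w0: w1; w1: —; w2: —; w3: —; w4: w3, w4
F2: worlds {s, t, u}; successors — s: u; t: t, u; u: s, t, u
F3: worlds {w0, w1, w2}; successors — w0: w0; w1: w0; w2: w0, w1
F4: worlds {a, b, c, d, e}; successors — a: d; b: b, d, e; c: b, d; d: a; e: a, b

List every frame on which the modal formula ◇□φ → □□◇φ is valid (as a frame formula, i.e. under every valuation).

F2, F3

This is the axiom for a generalized confluence (Geach) condition; its first-order frame correspondent is ∀x ∀y ∀z ((xRy ∧ xR²z) → ∃w (yRw ∧ zRw)).
F1: fails — w4Rw3, w4R²w3 but no w with w3Rw and w3Rw.
F2: ✓.
F3: ✓.
F4: fails — aRd, aR²a but no w with dRw and aRw.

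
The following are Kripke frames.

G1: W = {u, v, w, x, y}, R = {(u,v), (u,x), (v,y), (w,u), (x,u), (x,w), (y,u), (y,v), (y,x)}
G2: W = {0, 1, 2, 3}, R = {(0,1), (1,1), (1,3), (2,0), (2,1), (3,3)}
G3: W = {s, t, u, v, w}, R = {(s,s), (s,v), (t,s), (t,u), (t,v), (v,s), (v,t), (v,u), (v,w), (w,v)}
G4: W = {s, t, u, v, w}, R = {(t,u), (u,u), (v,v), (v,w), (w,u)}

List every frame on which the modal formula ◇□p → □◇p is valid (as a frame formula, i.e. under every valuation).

G2

Frame correspondent (Sahlqvist): ∀x ∀y ∀z (Rxy ∧ Rxz → ∃w (Ryw ∧ Rzw)) — i.e. convergence.
G1: fails — Ruv and Rux but v and x have no common successor.
G2: satisfies the condition.
G3: fails — Rtv and Rtu but v and u have no common successor.
G4: fails — Rvv and Rvw but v and w have no common successor.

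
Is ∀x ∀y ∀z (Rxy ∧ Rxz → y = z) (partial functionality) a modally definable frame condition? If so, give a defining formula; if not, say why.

Yes, by ◇q → □q

This is a Sahlqvist condition; the CD axiom ◇q → □q defines it.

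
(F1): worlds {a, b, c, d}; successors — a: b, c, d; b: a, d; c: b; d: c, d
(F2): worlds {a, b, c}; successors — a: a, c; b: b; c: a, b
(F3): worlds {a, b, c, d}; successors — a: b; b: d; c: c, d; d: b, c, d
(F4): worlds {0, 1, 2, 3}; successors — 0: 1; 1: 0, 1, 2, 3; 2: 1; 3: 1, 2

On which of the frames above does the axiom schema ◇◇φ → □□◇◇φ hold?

This is the axiom for a generalized confluence (Geach) condition; its first-order frame correspondent is ∀x ∀y ∀z ((xR²y ∧ xR²z) → ∃w (y = w ∧ zR²w)).
(F1): fails — aR²a, aR²b but no w with a=w and bR²w.
(F2): fails — aR²a, aR²b but no w with a=w and bR²w.
(F3): holds.
(F4): holds.
Valid on: (F3), (F4).

(F3), (F4)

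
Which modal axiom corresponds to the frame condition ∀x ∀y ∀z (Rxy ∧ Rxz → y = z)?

◇r → □r

The condition is partial functionality. The CD schema ◇r → □r defines it.
Suppose ◇r→□r is valid. Take Rxy, Rxz and set V(r)={y}. Then ◇r at x, so □r at x, so r at z, i.e. z=y.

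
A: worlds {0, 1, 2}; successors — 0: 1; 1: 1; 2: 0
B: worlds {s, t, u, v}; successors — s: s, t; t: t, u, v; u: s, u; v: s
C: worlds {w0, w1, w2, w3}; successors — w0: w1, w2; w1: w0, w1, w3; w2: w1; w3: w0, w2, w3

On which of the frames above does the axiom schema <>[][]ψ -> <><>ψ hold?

A, B, C

The schema corresponds to a generalized confluence (Geach) condition: forall x forall y (xRy -> exists w (y R^2 w & x R^2 w)).
A: ✓.
B: ✓.
C: ✓.
Valid on: A, B, C.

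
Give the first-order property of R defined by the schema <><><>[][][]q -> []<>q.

forall x forall y forall z ((x R^3 y & xRz) -> exists w (y R^3 w & zRw))

This is a Sahlqvist (Geach-type) schema ◇^3□^3q → □^1◇^1q.
First-order correspondent: forall x forall y forall z ((x R^3 y & xRz) -> exists w (y R^3 w & zRw)).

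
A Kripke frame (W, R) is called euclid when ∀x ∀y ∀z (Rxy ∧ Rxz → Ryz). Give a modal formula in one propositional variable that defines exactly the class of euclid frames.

A defining formula is ◇q → □◇q (the 5 axiom).
Suppose ◇q→□◇q is valid. Take Rxy, Rxz and set V(q)={y}. Then ◇q at x, so □◇q at x, so ◇q at z, so some w with Rzw has q; w=y, i.e. Rzy. By symmetry of the argument, Ryz.

◇q → □◇q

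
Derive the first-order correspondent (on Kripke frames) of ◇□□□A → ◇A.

This is a Sahlqvist (Geach-type) schema ◇^1□^3A → □^0◇^1A.
Minimal-valuation argument: fix x; take any y with xR^1y and any z with xR^0z. Set V(A) to the set of worlds R-reachable from y in exactly 3 steps. Then □^3A holds at y, so the antecedent holds at x; validity forces ◇^1A at z, giving a w with zR^1w and yR^3w.
First-order correspondent: ∀x ∀y (xRy → ∃w (yR³w ∧ xRw)).

∀x ∀y (xRy → ∃w (yR³w ∧ xRw))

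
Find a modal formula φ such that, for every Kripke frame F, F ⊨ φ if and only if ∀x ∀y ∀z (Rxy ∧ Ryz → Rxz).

□s → □□s

The condition is transitivity. The 4 schema □s → □□s defines it.
Suppose □s→□□s is valid. Take Rxy, Ryz and set V(s)={w : Rxw}. Then □s at x, so □□s at x, so □s at y, so s at z, i.e. Rxz.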